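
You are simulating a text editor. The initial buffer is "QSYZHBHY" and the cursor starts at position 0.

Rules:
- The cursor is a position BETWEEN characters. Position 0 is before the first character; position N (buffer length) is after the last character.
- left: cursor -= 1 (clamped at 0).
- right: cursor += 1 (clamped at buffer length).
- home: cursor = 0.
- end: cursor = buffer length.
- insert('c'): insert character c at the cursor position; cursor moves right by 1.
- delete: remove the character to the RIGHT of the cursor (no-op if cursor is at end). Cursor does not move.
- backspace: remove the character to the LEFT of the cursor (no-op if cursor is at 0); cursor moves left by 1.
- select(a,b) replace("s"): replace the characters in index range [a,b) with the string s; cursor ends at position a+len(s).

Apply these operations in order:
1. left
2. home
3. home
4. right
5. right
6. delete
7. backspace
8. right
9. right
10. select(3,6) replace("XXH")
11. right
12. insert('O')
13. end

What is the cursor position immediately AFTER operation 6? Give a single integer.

Answer: 2

Derivation:
After op 1 (left): buf='QSYZHBHY' cursor=0
After op 2 (home): buf='QSYZHBHY' cursor=0
After op 3 (home): buf='QSYZHBHY' cursor=0
After op 4 (right): buf='QSYZHBHY' cursor=1
After op 5 (right): buf='QSYZHBHY' cursor=2
After op 6 (delete): buf='QSZHBHY' cursor=2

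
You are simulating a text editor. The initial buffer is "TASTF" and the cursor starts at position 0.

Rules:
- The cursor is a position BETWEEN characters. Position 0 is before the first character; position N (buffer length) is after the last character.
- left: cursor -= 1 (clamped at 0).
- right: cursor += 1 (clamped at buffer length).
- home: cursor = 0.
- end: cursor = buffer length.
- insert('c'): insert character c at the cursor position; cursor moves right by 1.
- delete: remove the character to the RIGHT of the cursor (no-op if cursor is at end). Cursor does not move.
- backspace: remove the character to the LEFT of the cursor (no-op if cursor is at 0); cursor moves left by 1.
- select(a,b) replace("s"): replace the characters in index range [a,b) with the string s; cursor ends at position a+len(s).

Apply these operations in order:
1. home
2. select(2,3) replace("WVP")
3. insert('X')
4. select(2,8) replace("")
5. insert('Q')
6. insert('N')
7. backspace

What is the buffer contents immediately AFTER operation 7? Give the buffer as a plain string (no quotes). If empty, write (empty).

After op 1 (home): buf='TASTF' cursor=0
After op 2 (select(2,3) replace("WVP")): buf='TAWVPTF' cursor=5
After op 3 (insert('X')): buf='TAWVPXTF' cursor=6
After op 4 (select(2,8) replace("")): buf='TA' cursor=2
After op 5 (insert('Q')): buf='TAQ' cursor=3
After op 6 (insert('N')): buf='TAQN' cursor=4
After op 7 (backspace): buf='TAQ' cursor=3

Answer: TAQ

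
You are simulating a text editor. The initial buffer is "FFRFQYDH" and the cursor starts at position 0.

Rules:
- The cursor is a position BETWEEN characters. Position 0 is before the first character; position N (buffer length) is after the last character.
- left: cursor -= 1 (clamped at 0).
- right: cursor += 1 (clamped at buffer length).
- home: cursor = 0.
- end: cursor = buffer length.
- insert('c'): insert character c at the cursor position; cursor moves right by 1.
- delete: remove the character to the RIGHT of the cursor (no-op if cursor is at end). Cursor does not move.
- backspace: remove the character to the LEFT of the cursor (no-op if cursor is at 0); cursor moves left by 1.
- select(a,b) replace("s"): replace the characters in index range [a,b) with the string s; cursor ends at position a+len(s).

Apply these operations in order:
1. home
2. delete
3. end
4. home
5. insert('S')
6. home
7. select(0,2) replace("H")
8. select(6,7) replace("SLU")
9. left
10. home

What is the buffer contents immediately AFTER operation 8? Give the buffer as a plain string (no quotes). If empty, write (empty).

Answer: HRFQYDSLU

Derivation:
After op 1 (home): buf='FFRFQYDH' cursor=0
After op 2 (delete): buf='FRFQYDH' cursor=0
After op 3 (end): buf='FRFQYDH' cursor=7
After op 4 (home): buf='FRFQYDH' cursor=0
After op 5 (insert('S')): buf='SFRFQYDH' cursor=1
After op 6 (home): buf='SFRFQYDH' cursor=0
After op 7 (select(0,2) replace("H")): buf='HRFQYDH' cursor=1
After op 8 (select(6,7) replace("SLU")): buf='HRFQYDSLU' cursor=9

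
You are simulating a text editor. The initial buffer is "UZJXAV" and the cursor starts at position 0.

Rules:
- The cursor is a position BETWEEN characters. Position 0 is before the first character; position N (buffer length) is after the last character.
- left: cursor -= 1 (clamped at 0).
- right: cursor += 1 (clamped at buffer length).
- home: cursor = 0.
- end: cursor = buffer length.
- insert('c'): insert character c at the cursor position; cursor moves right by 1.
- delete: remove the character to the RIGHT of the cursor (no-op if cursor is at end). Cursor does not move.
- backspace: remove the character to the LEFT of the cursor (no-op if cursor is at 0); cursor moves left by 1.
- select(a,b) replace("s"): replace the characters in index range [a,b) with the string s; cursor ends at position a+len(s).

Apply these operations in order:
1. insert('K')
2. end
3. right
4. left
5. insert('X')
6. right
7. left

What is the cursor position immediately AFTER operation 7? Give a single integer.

Answer: 7

Derivation:
After op 1 (insert('K')): buf='KUZJXAV' cursor=1
After op 2 (end): buf='KUZJXAV' cursor=7
After op 3 (right): buf='KUZJXAV' cursor=7
After op 4 (left): buf='KUZJXAV' cursor=6
After op 5 (insert('X')): buf='KUZJXAXV' cursor=7
After op 6 (right): buf='KUZJXAXV' cursor=8
After op 7 (left): buf='KUZJXAXV' cursor=7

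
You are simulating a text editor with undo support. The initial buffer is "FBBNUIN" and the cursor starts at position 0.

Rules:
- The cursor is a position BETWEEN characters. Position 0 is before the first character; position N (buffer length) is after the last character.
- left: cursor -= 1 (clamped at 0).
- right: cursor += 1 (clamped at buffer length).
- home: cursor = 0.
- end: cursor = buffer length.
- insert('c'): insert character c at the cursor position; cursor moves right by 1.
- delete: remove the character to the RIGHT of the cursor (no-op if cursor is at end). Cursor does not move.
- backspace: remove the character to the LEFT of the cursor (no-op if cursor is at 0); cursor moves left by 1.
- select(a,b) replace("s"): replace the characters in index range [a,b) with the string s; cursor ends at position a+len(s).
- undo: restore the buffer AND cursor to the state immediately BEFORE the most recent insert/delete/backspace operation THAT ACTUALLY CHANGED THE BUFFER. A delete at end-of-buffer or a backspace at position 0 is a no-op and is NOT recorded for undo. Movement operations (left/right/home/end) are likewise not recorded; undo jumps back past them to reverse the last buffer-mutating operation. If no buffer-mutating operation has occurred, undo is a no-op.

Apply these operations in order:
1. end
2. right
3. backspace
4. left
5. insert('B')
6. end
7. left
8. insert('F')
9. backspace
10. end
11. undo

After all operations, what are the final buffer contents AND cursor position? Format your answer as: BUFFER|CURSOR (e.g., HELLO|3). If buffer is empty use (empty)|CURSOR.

Answer: FBBNUBFI|7

Derivation:
After op 1 (end): buf='FBBNUIN' cursor=7
After op 2 (right): buf='FBBNUIN' cursor=7
After op 3 (backspace): buf='FBBNUI' cursor=6
After op 4 (left): buf='FBBNUI' cursor=5
After op 5 (insert('B')): buf='FBBNUBI' cursor=6
After op 6 (end): buf='FBBNUBI' cursor=7
After op 7 (left): buf='FBBNUBI' cursor=6
After op 8 (insert('F')): buf='FBBNUBFI' cursor=7
After op 9 (backspace): buf='FBBNUBI' cursor=6
After op 10 (end): buf='FBBNUBI' cursor=7
After op 11 (undo): buf='FBBNUBFI' cursor=7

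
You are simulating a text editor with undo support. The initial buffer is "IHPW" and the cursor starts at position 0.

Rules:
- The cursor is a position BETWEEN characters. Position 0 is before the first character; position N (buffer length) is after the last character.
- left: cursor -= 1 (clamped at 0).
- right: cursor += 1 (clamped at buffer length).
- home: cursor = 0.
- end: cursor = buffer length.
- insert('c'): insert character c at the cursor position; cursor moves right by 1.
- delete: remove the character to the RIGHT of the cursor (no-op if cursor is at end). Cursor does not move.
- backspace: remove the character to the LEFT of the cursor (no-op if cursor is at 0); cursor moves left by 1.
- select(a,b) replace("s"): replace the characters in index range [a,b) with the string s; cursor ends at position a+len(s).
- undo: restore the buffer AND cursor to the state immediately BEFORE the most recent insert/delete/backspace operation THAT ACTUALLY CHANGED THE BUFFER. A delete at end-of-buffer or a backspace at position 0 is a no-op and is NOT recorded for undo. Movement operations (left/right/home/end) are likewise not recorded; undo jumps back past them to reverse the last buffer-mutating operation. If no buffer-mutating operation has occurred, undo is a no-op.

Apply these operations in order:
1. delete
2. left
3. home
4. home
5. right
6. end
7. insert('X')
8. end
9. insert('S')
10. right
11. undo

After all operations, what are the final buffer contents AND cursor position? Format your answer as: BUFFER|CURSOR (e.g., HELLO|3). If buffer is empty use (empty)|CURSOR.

Answer: HPWX|4

Derivation:
After op 1 (delete): buf='HPW' cursor=0
After op 2 (left): buf='HPW' cursor=0
After op 3 (home): buf='HPW' cursor=0
After op 4 (home): buf='HPW' cursor=0
After op 5 (right): buf='HPW' cursor=1
After op 6 (end): buf='HPW' cursor=3
After op 7 (insert('X')): buf='HPWX' cursor=4
After op 8 (end): buf='HPWX' cursor=4
After op 9 (insert('S')): buf='HPWXS' cursor=5
After op 10 (right): buf='HPWXS' cursor=5
After op 11 (undo): buf='HPWX' cursor=4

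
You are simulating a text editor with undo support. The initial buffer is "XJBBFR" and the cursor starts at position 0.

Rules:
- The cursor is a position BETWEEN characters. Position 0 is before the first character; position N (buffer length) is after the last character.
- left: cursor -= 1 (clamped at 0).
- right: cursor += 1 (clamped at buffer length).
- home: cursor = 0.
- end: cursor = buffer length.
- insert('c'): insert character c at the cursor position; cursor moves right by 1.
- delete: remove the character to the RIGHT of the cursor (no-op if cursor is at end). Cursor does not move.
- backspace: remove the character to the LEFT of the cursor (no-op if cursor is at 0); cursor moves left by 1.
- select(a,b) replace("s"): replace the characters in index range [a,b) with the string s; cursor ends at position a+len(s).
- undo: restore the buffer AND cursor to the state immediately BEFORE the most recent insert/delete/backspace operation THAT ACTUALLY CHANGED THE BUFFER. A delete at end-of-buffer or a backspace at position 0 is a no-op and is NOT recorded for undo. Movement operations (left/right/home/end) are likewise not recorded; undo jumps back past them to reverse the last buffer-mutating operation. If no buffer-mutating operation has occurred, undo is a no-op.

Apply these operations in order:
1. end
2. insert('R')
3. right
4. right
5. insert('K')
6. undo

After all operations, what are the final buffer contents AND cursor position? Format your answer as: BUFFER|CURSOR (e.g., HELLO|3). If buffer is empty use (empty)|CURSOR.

Answer: XJBBFRR|7

Derivation:
After op 1 (end): buf='XJBBFR' cursor=6
After op 2 (insert('R')): buf='XJBBFRR' cursor=7
After op 3 (right): buf='XJBBFRR' cursor=7
After op 4 (right): buf='XJBBFRR' cursor=7
After op 5 (insert('K')): buf='XJBBFRRK' cursor=8
After op 6 (undo): buf='XJBBFRR' cursor=7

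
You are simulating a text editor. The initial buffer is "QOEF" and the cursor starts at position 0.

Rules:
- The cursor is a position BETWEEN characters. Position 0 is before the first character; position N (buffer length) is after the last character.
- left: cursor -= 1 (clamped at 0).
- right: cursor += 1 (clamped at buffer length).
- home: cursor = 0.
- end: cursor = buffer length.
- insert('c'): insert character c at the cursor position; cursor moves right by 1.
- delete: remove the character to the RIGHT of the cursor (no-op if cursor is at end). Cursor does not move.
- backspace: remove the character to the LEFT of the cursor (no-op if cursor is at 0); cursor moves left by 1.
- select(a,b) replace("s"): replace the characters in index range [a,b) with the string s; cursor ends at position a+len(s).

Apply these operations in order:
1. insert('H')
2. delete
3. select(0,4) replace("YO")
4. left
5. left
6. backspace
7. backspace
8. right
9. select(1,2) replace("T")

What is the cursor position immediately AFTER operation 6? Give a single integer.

After op 1 (insert('H')): buf='HQOEF' cursor=1
After op 2 (delete): buf='HOEF' cursor=1
After op 3 (select(0,4) replace("YO")): buf='YO' cursor=2
After op 4 (left): buf='YO' cursor=1
After op 5 (left): buf='YO' cursor=0
After op 6 (backspace): buf='YO' cursor=0

Answer: 0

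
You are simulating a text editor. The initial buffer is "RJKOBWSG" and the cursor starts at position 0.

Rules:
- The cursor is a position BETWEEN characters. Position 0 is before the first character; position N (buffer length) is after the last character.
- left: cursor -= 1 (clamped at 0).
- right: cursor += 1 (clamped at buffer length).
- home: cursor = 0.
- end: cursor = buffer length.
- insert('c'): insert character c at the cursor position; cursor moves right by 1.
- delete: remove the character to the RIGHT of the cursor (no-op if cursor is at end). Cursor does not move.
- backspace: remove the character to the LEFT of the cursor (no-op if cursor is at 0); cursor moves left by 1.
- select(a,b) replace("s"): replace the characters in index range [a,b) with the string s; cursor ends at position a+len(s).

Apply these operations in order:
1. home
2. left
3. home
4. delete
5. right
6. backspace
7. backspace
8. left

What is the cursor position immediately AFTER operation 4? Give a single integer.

Answer: 0

Derivation:
After op 1 (home): buf='RJKOBWSG' cursor=0
After op 2 (left): buf='RJKOBWSG' cursor=0
After op 3 (home): buf='RJKOBWSG' cursor=0
After op 4 (delete): buf='JKOBWSG' cursor=0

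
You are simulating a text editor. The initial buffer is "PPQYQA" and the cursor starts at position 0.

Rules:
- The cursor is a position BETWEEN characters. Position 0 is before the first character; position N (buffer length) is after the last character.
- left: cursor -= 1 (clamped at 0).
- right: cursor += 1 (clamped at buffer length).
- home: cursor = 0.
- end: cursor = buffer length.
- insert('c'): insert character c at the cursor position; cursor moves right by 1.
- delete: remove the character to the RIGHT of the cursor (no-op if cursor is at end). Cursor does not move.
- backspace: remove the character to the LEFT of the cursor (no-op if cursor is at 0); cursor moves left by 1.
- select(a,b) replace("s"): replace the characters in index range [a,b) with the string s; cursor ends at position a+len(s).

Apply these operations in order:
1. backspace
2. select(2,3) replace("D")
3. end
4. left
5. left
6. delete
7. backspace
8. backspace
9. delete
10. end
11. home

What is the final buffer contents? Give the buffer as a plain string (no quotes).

After op 1 (backspace): buf='PPQYQA' cursor=0
After op 2 (select(2,3) replace("D")): buf='PPDYQA' cursor=3
After op 3 (end): buf='PPDYQA' cursor=6
After op 4 (left): buf='PPDYQA' cursor=5
After op 5 (left): buf='PPDYQA' cursor=4
After op 6 (delete): buf='PPDYA' cursor=4
After op 7 (backspace): buf='PPDA' cursor=3
After op 8 (backspace): buf='PPA' cursor=2
After op 9 (delete): buf='PP' cursor=2
After op 10 (end): buf='PP' cursor=2
After op 11 (home): buf='PP' cursor=0

Answer: PP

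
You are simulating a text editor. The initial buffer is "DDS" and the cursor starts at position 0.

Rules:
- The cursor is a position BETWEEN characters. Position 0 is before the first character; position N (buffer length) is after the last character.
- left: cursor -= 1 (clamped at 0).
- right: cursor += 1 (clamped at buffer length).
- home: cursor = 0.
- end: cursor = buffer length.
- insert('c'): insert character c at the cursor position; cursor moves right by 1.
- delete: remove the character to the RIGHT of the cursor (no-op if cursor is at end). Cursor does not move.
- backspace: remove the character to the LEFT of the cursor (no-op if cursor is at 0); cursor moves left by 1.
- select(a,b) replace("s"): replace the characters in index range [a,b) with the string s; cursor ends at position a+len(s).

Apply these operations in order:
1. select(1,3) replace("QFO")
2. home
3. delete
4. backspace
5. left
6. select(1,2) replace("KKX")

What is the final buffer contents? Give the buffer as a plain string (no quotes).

After op 1 (select(1,3) replace("QFO")): buf='DQFO' cursor=4
After op 2 (home): buf='DQFO' cursor=0
After op 3 (delete): buf='QFO' cursor=0
After op 4 (backspace): buf='QFO' cursor=0
After op 5 (left): buf='QFO' cursor=0
After op 6 (select(1,2) replace("KKX")): buf='QKKXO' cursor=4

Answer: QKKXO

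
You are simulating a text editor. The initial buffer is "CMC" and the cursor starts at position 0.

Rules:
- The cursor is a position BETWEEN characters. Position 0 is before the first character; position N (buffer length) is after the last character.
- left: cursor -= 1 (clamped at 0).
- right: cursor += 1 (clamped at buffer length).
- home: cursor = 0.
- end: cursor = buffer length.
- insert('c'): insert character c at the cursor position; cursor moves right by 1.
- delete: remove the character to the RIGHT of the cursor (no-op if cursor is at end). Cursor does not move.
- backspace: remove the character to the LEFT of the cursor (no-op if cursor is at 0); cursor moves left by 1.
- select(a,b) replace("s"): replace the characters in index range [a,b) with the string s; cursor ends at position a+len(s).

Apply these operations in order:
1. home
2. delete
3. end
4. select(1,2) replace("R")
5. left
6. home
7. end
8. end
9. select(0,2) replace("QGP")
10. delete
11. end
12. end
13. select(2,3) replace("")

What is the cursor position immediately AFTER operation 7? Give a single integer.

After op 1 (home): buf='CMC' cursor=0
After op 2 (delete): buf='MC' cursor=0
After op 3 (end): buf='MC' cursor=2
After op 4 (select(1,2) replace("R")): buf='MR' cursor=2
After op 5 (left): buf='MR' cursor=1
After op 6 (home): buf='MR' cursor=0
After op 7 (end): buf='MR' cursor=2

Answer: 2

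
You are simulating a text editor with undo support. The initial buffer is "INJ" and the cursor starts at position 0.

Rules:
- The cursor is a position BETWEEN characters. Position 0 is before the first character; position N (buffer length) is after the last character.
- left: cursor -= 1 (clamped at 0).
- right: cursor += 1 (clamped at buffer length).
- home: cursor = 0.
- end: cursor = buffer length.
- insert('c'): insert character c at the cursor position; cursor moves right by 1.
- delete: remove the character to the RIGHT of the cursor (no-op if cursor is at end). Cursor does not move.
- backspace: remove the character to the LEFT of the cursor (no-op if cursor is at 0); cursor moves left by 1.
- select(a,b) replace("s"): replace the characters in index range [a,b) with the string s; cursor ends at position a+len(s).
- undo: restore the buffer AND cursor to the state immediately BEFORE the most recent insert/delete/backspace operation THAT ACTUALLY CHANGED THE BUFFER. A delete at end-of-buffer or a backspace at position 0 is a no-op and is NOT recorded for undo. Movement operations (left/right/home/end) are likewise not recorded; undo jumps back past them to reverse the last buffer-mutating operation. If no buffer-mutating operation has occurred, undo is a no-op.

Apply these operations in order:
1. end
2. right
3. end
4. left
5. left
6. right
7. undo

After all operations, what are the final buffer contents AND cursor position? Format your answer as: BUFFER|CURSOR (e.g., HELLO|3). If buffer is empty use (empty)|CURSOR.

After op 1 (end): buf='INJ' cursor=3
After op 2 (right): buf='INJ' cursor=3
After op 3 (end): buf='INJ' cursor=3
After op 4 (left): buf='INJ' cursor=2
After op 5 (left): buf='INJ' cursor=1
After op 6 (right): buf='INJ' cursor=2
After op 7 (undo): buf='INJ' cursor=2

Answer: INJ|2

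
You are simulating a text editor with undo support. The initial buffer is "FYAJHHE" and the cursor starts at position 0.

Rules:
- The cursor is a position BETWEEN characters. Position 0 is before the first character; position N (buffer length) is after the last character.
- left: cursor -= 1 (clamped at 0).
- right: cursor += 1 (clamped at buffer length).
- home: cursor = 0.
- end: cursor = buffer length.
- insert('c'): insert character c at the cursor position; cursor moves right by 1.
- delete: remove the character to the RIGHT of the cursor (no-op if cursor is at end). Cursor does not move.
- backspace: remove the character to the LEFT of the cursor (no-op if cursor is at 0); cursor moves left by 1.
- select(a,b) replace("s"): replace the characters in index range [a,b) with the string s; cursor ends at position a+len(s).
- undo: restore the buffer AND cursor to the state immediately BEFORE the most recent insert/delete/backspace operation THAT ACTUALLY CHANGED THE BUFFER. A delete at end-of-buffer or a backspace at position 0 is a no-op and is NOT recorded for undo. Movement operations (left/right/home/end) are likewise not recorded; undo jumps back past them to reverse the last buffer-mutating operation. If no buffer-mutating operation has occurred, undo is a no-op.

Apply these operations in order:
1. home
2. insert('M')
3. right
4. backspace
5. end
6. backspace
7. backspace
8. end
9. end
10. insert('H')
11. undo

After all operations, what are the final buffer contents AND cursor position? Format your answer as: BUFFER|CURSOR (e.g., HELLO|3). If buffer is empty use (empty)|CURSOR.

Answer: MYAJH|5

Derivation:
After op 1 (home): buf='FYAJHHE' cursor=0
After op 2 (insert('M')): buf='MFYAJHHE' cursor=1
After op 3 (right): buf='MFYAJHHE' cursor=2
After op 4 (backspace): buf='MYAJHHE' cursor=1
After op 5 (end): buf='MYAJHHE' cursor=7
After op 6 (backspace): buf='MYAJHH' cursor=6
After op 7 (backspace): buf='MYAJH' cursor=5
After op 8 (end): buf='MYAJH' cursor=5
After op 9 (end): buf='MYAJH' cursor=5
After op 10 (insert('H')): buf='MYAJHH' cursor=6
After op 11 (undo): buf='MYAJH' cursor=5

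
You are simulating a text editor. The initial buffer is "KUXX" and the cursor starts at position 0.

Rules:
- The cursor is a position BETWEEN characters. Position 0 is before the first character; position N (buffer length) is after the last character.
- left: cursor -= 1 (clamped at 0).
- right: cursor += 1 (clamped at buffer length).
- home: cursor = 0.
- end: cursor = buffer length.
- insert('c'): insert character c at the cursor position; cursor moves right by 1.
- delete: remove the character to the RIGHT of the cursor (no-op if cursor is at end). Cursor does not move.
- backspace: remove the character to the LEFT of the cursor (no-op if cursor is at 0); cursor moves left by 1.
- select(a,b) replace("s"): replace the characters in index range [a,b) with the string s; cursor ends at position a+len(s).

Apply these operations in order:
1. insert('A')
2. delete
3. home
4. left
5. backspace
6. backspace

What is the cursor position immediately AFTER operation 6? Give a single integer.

Answer: 0

Derivation:
After op 1 (insert('A')): buf='AKUXX' cursor=1
After op 2 (delete): buf='AUXX' cursor=1
After op 3 (home): buf='AUXX' cursor=0
After op 4 (left): buf='AUXX' cursor=0
After op 5 (backspace): buf='AUXX' cursor=0
After op 6 (backspace): buf='AUXX' cursor=0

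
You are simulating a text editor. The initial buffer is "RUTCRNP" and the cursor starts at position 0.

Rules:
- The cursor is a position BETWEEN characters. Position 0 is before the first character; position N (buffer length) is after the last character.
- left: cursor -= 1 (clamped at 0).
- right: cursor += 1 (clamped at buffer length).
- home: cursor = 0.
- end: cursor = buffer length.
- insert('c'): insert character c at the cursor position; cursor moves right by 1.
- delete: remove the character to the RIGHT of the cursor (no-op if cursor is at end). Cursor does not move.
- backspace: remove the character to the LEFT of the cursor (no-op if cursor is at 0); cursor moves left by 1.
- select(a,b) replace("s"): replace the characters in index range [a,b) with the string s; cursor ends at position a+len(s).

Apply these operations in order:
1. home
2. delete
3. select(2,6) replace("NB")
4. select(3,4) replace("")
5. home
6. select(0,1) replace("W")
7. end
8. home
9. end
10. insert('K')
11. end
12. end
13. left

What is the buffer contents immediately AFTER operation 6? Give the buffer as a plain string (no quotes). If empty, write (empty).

Answer: WTN

Derivation:
After op 1 (home): buf='RUTCRNP' cursor=0
After op 2 (delete): buf='UTCRNP' cursor=0
After op 3 (select(2,6) replace("NB")): buf='UTNB' cursor=4
After op 4 (select(3,4) replace("")): buf='UTN' cursor=3
After op 5 (home): buf='UTN' cursor=0
After op 6 (select(0,1) replace("W")): buf='WTN' cursor=1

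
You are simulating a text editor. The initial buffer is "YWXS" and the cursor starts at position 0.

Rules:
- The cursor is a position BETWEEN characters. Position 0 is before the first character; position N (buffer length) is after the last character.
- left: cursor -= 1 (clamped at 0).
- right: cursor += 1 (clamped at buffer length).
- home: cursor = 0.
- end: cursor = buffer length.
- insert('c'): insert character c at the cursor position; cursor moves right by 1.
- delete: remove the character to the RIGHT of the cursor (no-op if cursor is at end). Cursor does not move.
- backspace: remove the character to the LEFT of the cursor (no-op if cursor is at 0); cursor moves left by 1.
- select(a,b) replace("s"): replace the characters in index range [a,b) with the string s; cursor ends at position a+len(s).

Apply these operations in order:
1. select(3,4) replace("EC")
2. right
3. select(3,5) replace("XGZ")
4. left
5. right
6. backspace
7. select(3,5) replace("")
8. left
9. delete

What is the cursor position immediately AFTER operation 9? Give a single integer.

After op 1 (select(3,4) replace("EC")): buf='YWXEC' cursor=5
After op 2 (right): buf='YWXEC' cursor=5
After op 3 (select(3,5) replace("XGZ")): buf='YWXXGZ' cursor=6
After op 4 (left): buf='YWXXGZ' cursor=5
After op 5 (right): buf='YWXXGZ' cursor=6
After op 6 (backspace): buf='YWXXG' cursor=5
After op 7 (select(3,5) replace("")): buf='YWX' cursor=3
After op 8 (left): buf='YWX' cursor=2
After op 9 (delete): buf='YW' cursor=2

Answer: 2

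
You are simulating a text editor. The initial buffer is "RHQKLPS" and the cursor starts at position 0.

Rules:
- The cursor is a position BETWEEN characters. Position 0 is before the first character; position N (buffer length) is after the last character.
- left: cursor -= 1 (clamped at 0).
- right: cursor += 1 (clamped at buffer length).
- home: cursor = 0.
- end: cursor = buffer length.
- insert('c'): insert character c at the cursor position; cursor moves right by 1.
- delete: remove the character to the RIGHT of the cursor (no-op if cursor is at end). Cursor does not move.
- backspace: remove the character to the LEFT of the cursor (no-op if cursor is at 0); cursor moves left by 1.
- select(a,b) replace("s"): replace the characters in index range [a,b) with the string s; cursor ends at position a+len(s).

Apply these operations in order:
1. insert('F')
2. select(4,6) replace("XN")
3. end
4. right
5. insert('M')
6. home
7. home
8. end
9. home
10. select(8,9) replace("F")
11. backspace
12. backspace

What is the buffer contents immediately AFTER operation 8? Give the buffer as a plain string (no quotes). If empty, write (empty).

Answer: FRHQXNPSM

Derivation:
After op 1 (insert('F')): buf='FRHQKLPS' cursor=1
After op 2 (select(4,6) replace("XN")): buf='FRHQXNPS' cursor=6
After op 3 (end): buf='FRHQXNPS' cursor=8
After op 4 (right): buf='FRHQXNPS' cursor=8
After op 5 (insert('M')): buf='FRHQXNPSM' cursor=9
After op 6 (home): buf='FRHQXNPSM' cursor=0
After op 7 (home): buf='FRHQXNPSM' cursor=0
After op 8 (end): buf='FRHQXNPSM' cursor=9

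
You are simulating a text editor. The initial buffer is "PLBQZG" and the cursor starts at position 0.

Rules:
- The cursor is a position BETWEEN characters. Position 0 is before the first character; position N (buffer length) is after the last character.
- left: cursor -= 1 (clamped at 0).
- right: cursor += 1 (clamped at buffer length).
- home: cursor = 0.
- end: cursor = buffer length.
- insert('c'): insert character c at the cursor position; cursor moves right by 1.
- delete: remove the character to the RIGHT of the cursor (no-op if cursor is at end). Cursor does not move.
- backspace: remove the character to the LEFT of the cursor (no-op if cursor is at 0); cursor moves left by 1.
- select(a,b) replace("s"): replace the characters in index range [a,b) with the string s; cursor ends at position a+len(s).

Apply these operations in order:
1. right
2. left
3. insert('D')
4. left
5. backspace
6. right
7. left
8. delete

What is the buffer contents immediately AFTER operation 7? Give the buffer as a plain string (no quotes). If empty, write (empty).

After op 1 (right): buf='PLBQZG' cursor=1
After op 2 (left): buf='PLBQZG' cursor=0
After op 3 (insert('D')): buf='DPLBQZG' cursor=1
After op 4 (left): buf='DPLBQZG' cursor=0
After op 5 (backspace): buf='DPLBQZG' cursor=0
After op 6 (right): buf='DPLBQZG' cursor=1
After op 7 (left): buf='DPLBQZG' cursor=0

Answer: DPLBQZG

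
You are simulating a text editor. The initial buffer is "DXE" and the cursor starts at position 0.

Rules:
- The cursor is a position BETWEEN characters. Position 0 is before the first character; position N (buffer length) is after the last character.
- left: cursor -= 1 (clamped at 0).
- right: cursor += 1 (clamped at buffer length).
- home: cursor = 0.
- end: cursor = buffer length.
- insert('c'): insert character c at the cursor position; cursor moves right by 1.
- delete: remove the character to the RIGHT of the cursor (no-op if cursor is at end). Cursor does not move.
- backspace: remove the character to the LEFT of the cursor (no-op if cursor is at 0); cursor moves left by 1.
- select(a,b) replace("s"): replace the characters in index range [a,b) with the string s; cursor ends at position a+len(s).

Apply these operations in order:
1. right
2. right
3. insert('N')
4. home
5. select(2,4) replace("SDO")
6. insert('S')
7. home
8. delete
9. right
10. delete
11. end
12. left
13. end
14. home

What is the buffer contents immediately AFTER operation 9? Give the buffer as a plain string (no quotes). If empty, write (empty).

After op 1 (right): buf='DXE' cursor=1
After op 2 (right): buf='DXE' cursor=2
After op 3 (insert('N')): buf='DXNE' cursor=3
After op 4 (home): buf='DXNE' cursor=0
After op 5 (select(2,4) replace("SDO")): buf='DXSDO' cursor=5
After op 6 (insert('S')): buf='DXSDOS' cursor=6
After op 7 (home): buf='DXSDOS' cursor=0
After op 8 (delete): buf='XSDOS' cursor=0
After op 9 (right): buf='XSDOS' cursor=1

Answer: XSDOS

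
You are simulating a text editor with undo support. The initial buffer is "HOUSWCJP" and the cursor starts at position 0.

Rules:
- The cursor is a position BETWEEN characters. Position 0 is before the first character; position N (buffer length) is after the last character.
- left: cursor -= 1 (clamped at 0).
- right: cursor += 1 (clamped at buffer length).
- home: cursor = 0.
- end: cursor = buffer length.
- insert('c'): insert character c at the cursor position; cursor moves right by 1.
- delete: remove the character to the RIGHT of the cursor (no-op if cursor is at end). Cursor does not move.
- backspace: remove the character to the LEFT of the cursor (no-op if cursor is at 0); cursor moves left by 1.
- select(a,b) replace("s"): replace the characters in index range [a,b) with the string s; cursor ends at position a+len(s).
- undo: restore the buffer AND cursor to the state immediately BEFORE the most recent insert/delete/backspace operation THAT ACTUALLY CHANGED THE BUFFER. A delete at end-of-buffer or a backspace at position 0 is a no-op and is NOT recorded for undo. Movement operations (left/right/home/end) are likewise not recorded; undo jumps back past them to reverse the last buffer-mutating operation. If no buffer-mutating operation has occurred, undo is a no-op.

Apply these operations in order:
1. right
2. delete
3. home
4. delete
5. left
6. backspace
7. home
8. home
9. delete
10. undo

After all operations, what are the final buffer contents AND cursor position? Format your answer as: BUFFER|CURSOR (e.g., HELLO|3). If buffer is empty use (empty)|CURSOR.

After op 1 (right): buf='HOUSWCJP' cursor=1
After op 2 (delete): buf='HUSWCJP' cursor=1
After op 3 (home): buf='HUSWCJP' cursor=0
After op 4 (delete): buf='USWCJP' cursor=0
After op 5 (left): buf='USWCJP' cursor=0
After op 6 (backspace): buf='USWCJP' cursor=0
After op 7 (home): buf='USWCJP' cursor=0
After op 8 (home): buf='USWCJP' cursor=0
After op 9 (delete): buf='SWCJP' cursor=0
After op 10 (undo): buf='USWCJP' cursor=0

Answer: USWCJP|0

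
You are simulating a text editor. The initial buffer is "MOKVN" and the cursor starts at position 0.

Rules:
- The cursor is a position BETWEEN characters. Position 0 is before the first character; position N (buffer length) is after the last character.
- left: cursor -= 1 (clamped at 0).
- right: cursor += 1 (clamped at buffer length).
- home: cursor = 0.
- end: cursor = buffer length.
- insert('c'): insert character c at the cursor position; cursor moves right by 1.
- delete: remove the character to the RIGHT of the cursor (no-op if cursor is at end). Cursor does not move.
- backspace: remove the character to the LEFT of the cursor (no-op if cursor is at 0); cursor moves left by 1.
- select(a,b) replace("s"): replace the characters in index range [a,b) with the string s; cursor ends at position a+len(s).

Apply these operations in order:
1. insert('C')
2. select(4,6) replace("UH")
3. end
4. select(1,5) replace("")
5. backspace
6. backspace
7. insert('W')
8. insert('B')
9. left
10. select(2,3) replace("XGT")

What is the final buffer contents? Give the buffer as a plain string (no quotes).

Answer: WBXGT

Derivation:
After op 1 (insert('C')): buf='CMOKVN' cursor=1
After op 2 (select(4,6) replace("UH")): buf='CMOKUH' cursor=6
After op 3 (end): buf='CMOKUH' cursor=6
After op 4 (select(1,5) replace("")): buf='CH' cursor=1
After op 5 (backspace): buf='H' cursor=0
After op 6 (backspace): buf='H' cursor=0
After op 7 (insert('W')): buf='WH' cursor=1
After op 8 (insert('B')): buf='WBH' cursor=2
After op 9 (left): buf='WBH' cursor=1
After op 10 (select(2,3) replace("XGT")): buf='WBXGT' cursor=5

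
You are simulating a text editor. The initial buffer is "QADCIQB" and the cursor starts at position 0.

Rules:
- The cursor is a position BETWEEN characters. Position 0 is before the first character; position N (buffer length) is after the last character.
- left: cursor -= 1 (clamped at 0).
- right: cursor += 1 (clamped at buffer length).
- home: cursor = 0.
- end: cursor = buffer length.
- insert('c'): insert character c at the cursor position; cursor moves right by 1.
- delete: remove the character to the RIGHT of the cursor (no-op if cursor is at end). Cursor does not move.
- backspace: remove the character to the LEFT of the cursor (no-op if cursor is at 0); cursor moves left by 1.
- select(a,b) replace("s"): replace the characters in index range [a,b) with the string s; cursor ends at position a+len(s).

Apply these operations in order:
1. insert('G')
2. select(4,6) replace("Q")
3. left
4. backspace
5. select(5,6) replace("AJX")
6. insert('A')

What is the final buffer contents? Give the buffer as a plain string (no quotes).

After op 1 (insert('G')): buf='GQADCIQB' cursor=1
After op 2 (select(4,6) replace("Q")): buf='GQADQQB' cursor=5
After op 3 (left): buf='GQADQQB' cursor=4
After op 4 (backspace): buf='GQAQQB' cursor=3
After op 5 (select(5,6) replace("AJX")): buf='GQAQQAJX' cursor=8
After op 6 (insert('A')): buf='GQAQQAJXA' cursor=9

Answer: GQAQQAJXA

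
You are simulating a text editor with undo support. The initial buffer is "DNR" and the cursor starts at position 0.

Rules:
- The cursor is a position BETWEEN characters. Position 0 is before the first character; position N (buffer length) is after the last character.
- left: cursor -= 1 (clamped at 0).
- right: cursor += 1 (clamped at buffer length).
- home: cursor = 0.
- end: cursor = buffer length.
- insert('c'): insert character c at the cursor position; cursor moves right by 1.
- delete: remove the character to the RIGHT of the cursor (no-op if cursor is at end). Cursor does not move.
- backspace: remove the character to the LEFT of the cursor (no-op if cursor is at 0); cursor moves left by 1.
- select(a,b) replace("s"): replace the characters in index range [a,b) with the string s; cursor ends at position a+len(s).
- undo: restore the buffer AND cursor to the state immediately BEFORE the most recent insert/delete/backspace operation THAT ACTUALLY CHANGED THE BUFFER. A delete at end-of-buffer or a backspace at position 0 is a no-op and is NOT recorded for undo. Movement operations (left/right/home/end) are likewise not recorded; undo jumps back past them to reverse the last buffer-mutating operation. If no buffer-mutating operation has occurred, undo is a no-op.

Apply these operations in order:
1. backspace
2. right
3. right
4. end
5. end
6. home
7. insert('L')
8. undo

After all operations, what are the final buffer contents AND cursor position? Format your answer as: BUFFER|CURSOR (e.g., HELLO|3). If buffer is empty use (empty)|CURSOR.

After op 1 (backspace): buf='DNR' cursor=0
After op 2 (right): buf='DNR' cursor=1
After op 3 (right): buf='DNR' cursor=2
After op 4 (end): buf='DNR' cursor=3
After op 5 (end): buf='DNR' cursor=3
After op 6 (home): buf='DNR' cursor=0
After op 7 (insert('L')): buf='LDNR' cursor=1
After op 8 (undo): buf='DNR' cursor=0

Answer: DNR|0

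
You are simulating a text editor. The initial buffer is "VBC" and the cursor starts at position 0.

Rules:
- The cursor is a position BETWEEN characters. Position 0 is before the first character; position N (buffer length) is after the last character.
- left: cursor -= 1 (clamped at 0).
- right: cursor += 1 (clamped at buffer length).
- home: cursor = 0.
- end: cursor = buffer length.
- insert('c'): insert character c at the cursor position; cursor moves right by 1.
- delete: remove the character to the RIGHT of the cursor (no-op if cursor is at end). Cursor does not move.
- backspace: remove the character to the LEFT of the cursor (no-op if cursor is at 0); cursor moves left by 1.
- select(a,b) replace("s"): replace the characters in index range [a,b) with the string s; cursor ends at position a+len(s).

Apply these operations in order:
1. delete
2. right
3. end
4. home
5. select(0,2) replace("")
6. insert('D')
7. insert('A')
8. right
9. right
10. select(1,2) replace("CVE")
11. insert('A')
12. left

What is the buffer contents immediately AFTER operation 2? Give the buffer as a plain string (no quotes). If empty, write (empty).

After op 1 (delete): buf='BC' cursor=0
After op 2 (right): buf='BC' cursor=1

Answer: BC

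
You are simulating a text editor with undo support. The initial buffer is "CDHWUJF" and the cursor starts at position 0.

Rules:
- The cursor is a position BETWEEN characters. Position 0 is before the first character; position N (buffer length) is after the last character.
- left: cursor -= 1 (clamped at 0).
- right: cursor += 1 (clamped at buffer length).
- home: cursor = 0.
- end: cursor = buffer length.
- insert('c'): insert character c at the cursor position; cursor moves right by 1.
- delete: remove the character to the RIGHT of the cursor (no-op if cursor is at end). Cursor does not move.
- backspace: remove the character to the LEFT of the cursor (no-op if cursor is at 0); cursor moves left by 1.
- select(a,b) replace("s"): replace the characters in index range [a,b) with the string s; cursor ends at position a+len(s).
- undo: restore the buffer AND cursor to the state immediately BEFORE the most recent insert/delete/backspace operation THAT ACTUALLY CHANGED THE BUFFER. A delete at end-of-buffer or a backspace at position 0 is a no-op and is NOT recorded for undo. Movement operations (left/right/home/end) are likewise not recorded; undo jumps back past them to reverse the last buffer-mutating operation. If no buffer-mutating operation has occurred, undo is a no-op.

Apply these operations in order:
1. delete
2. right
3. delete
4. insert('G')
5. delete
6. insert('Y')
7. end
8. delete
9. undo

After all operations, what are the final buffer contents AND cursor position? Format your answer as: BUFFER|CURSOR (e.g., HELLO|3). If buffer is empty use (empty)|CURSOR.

After op 1 (delete): buf='DHWUJF' cursor=0
After op 2 (right): buf='DHWUJF' cursor=1
After op 3 (delete): buf='DWUJF' cursor=1
After op 4 (insert('G')): buf='DGWUJF' cursor=2
After op 5 (delete): buf='DGUJF' cursor=2
After op 6 (insert('Y')): buf='DGYUJF' cursor=3
After op 7 (end): buf='DGYUJF' cursor=6
After op 8 (delete): buf='DGYUJF' cursor=6
After op 9 (undo): buf='DGUJF' cursor=2

Answer: DGUJF|2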